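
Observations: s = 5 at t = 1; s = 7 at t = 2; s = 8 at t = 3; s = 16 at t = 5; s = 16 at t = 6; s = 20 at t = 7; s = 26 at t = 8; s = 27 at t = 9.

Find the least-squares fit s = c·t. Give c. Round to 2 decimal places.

Forming XᵀX = [[269]] and Xᵀs = [810]ᵀ gives XᵀX·[c]ᵀ = Xᵀs.
c = 810/269 = 3.01115.

c = 3.01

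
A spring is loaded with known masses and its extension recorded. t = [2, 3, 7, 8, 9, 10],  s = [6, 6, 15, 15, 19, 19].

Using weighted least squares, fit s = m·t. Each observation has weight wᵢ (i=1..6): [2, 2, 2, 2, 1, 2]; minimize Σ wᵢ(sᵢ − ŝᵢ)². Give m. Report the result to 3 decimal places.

Sums needed: Σwᵢ·t·t = 533.
Moment sums: Σwᵢ·t·s = 1061.
m = 1061/533 = 1.99062.

m = 1.991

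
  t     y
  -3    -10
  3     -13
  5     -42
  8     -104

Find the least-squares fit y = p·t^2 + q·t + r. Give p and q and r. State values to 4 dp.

Forming AᵀA = [[4883, 637, 107]; [637, 107, 13]; [107, 13, 4]] and Aᵀy = [-7913, -1051, -169]ᵀ gives AᵀA·[p, q, r]ᵀ = Aᵀy.
Row-reducing yields p = -24839/15726, q = -10901/15726, r = 5908/2621.

p = -1.5795, q = -0.6932, r = 2.2541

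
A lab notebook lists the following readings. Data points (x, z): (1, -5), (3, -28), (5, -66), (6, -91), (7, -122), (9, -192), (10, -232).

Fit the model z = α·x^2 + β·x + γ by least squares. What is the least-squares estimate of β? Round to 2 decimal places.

β = -3.50

Sums needed: Σx^2·x^2 = 20965, Σx^2·x = 2441, Σx^2 = 301, Σx·x = 301, Σx = 41, Σ1 = 7.
Moment sums: Σx^2·z = -49913, Σx·z = -5867, Σz = -736.
Normal equations: [[20965, 2441, 301]; [2441, 301, 41]; [301, 41, 7]]·[α, β, γ]ᵀ = [-49913, -5867, -736]ᵀ.
Row-reducing yields α = -32953/16632, β = -8309/2376, γ = 1114/2079.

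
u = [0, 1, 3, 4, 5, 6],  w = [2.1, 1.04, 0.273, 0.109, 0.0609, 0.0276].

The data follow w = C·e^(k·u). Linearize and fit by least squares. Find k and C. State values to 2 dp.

Taking logs, ln w = k·u + ln C, so regress ln w on u.
AᵀA = [[87.0000, 19.0000]; [19.0000, 6]], rhs = [-48.2535, -9.1220]ᵀ  (here Σu = 19.0000, Σ(u)² = 87.0000, Σln w = -9.1220, Σu·ln w = -48.2535).
Solving (det = 161.0000): k = -0.72176, ln C = 0.76524, so C = exp(0.76524) = 2.14950.

k = -0.72, C = 2.15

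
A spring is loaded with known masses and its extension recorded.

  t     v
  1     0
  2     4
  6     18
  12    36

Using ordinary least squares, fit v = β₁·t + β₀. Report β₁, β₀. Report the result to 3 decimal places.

β₁ = 3.258, β₀ = -2.602

Entries of MᵀM: Σt·t = 185, Σt = 21, Σ1 = 4.
And Σt·v = 548, Σv = 58.
MᵀM·[β₁, β₀]ᵀ = Mᵀv becomes [[185, 21]; [21, 4]]·[β₁, β₀]ᵀ = [548, 58]ᵀ.
Determinant 185·4 − 21² = 299.
β₁ = (548·4 − 21·58)/299 = 974/299; β₀ = (185·58 − 21·548)/299 = -778/299.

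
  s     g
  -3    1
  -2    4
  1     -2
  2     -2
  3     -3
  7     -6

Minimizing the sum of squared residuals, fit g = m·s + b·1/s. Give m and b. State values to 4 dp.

m = -0.7814, b = -1.4359

With design matrix A, AᵀA = [[76, 6]; [6, 1537/882]] and Aᵀg = [-68, -151/21]ᵀ.
det = 76·(1537/882) − 6² = 42530/441.
m = ((-68)·(1537/882) − 6·(-151/21))/(42530/441) = -16616/21265; b = (76·(-151/21) − 6·(-68))/(42530/441) = -30534/21265.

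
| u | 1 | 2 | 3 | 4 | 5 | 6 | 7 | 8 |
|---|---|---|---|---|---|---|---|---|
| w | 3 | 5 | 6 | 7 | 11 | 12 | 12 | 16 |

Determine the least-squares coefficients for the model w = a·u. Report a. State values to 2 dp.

Compute the Gram sums: Σu·u = 204.
Moment sums: Σu·w = 398.
Hence a = 398 / 204 ≈ 1.95098.

a = 1.95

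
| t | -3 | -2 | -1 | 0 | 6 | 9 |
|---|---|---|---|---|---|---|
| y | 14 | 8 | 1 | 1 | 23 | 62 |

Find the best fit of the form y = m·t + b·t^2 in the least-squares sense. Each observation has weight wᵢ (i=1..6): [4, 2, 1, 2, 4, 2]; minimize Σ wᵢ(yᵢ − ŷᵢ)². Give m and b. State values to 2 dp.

m = -1.86, b = 0.97

Sums needed: Σwᵢ·t·t = 351, Σwᵢ·t·t^2 = 2197, Σwᵢ·t^2·t^2 = 18663.
Right-hand side: Σwᵢ·t·y = 1467, Σwᵢ·t^2·y = 13925.
XᵀWX·[m, b]ᵀ = XᵀWy becomes [[351, 2197]; [2197, 18663]]·[m, b]ᵀ = [1467, 13925]ᵀ.
Determinant 351·18663 − 2197² = 1723904.
m = (1467·18663 − 2197·13925)/1723904 = -803651/430976; b = (351·13925 − 2197·1467)/1723904 = 32013/33152.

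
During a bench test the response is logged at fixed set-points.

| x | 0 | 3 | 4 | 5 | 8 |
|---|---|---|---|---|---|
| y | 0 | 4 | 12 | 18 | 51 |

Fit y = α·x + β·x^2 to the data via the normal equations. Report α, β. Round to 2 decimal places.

α = -1.02, β = 0.93

MᵀM·[α, β]ᵀ = Mᵀy reads: 114·α + 728·β = 558;  728·α + 5058·β = 3942.
Eliminating β: 5058·(row 1) − 728·(row 2) gives 46628·α = 5058·558 − 728·3942 = -47412, so α = -11853/11657.
Then β = (3942 − 728·(-11853/11657))/5058 = 10791/11657.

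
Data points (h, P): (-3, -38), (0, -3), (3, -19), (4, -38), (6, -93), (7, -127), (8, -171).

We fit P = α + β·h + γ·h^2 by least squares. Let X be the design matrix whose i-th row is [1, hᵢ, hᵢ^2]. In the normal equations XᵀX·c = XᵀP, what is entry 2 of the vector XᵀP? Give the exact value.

-2910

Entry 2 ↔ basis h, so (XᵀP)_{2} = Σᵢ (h)·Pᵢ = (-3)·(-38) + (0)·(-3) + (3)·(-19) + (4)·(-38) + (6)·(-93) + (7)·(-127) + (8)·(-171) = -2910.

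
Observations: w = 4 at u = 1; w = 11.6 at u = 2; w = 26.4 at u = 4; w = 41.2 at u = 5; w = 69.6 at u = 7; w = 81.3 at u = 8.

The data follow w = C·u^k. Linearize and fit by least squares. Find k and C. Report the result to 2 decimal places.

k = 1.44, C = 4.02

Linearized form: ln w = k·ln u + ln C. From the 6 transformed points,
Over the data: Σln u = 7.7142, Σ(ln u)² = 13.1032, Σln w = 19.4700, Σln u·ln w = 29.6231.
Normal system: [[13.1032, 7.7142]; [7.7142, 6]]·[k, ln C]ᵀ = [29.6231, 19.4700]ᵀ.
Solving (det = 19.1098): k = 1.44126, ln C = 1.39196, so C = exp(1.39196) = 4.02274.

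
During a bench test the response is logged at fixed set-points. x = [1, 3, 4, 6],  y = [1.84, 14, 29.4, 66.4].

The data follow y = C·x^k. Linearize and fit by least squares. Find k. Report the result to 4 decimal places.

k = 1.9979

Let Y = ln y. Fitting Y = k·ln x + ln C by least squares:
Σln x = 4.2767, Σ(ln x)² = 6.3392, Σln y = 10.8255, Σln x·ln y = 15.1040.
Equations: 6.3392·k + 4.2767·ln C = 15.1040;  4.2767·k + 4·ln C = 10.8255.
Δ = 6.3392·4 − (4.2767)² = 7.0668; k = (15.1040·4 − 4.2767·10.8255)/7.0668 = 1.99794, ln C = (6.3392·10.8255 − 4.2767·15.1040)/7.0668 = 0.57024.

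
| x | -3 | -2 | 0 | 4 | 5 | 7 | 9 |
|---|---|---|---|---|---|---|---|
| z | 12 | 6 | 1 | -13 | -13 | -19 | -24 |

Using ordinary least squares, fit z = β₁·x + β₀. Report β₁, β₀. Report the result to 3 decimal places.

Entries of MᵀM: Σx·x = 184, Σx = 20, Σ1 = 7.
For Mᵀz: Σx·z = -514, Σz = -50.
Normal equations: [[184, 20]; [20, 7]]·[β₁, β₀]ᵀ = [-514, -50]ᵀ.
Δ = 184·7 − 20² = 888.
β₁ = ((-514)·7 − 20·(-50))/888 = -433/148; β₀ = (184·(-50) − 20·(-514))/888 = 45/37.

β₁ = -2.926, β₀ = 1.216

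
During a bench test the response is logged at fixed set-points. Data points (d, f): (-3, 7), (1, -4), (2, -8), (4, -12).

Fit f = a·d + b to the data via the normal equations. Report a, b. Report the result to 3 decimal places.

a = -2.769, b = -1.481

Entries of MᵀM: Σd·d = 30, Σd = 4, Σ1 = 4.
For Mᵀf: Σd·f = -89, Σf = -17.
MᵀM·[a, b]ᵀ = Mᵀf becomes [[30, 4]; [4, 4]]·[a, b]ᵀ = [-89, -17]ᵀ.
Δ = 30·4 − 4² = 104.
a = ((-89)·4 − 4·(-17))/104 = -36/13; b = (30·(-17) − 4·(-89))/104 = -77/52.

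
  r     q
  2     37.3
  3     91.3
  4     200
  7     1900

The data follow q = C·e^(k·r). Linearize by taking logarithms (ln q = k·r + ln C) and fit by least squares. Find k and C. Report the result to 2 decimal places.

With ln qᵢ as the transformed response and rᵢ as the regressor:
Σr = 16.0000, Σ(r)² = 78.0000, Σln q = 20.9811, Σr·ln q = 94.8210.
Equations: 78.0000·k + 16.0000·ln C = 94.8210;  16.0000·k + 4·ln C = 20.9811.
Δ = 78.0000·4 − (16.0000)² = 56.0000; k = (94.8210·4 − 16.0000·20.9811)/56.0000 = 0.77834, ln C = (78.0000·20.9811 − 16.0000·94.8210)/56.0000 = 2.13193, so C = exp(2.13193) = 8.43110.

k = 0.78, C = 8.43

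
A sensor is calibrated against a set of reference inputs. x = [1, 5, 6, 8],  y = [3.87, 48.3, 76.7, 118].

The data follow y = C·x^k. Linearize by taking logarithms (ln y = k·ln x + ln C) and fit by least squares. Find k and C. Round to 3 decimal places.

k = 1.639, C = 3.817

Taking logs, ln y = k·ln x + ln C, so regress ln y on ln x.
AᵀA = [[10.1248, 5.4806]; [5.4806, 4]], rhs = [23.9369, 14.3413]ᵀ  (here Σln x = 5.4806, Σ(ln x)² = 10.1248, Σln y = 14.3413, Σln x·ln y = 23.9369).
Slope k = (n·Σln x·ln y − Σln x·Σln y)/(n·Σ(ln x)² − (Σln x)²) = (4·23.9369 − 5.4806·14.3413)/10.4617 = 1.63915; ln C = (Σln y − k·Σln x)/n = 1.33942, so C = exp(1.33942) = 3.81682.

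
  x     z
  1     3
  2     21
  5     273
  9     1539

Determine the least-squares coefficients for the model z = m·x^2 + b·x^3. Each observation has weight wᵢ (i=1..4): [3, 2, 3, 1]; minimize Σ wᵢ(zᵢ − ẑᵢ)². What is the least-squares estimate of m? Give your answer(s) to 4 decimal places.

From the data, Σwᵢ·x^2·x^2 = 8471, Σwᵢ·x^2·x^3 = 68491, Σwᵢ·x^3·x^3 = 578447.
Right-hand side: Σwᵢ·x^2·z = 145311, Σwᵢ·x^3·z = 1224651.
So MᵀWM·[m, b]ᵀ = MᵀWz: [[8471, 68491]; [68491, 578447]]·[m, b]ᵀ = [145311, 1224651]ᵀ.
det = 8471·578447 − 68491² = 209007456.
m = (145311·578447 − 68491·1224651)/209007456 = 1054407/1244092; b = (8471·1224651 − 68491·145311)/209007456 = 2509065/1244092.

m = 0.8475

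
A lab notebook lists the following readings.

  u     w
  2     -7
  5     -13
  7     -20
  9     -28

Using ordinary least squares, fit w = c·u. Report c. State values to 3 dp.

The normal equations are: 159·c = -471.
c = (-471)/159 = -2.96226.

c = -2.962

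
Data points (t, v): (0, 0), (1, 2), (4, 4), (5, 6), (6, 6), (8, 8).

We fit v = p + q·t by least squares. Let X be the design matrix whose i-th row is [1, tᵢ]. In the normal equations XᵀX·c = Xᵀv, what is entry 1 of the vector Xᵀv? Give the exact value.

Entry 1 ↔ basis 1, so (Xᵀv)_{1} = Σᵢ vᵢ = (1)·(0) + (1)·(2) + (1)·(4) + (1)·(6) + (1)·(6) + (1)·(8) = 26.

26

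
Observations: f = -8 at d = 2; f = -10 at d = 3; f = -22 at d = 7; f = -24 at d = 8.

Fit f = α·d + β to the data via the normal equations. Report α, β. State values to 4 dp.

α = -2.7692, β = -2.1538

Compute the Gram sums: Σd·d = 126, Σd = 20, Σ1 = 4.
For Aᵀf: Σd·f = -392, Σf = -64.
Δ = 126·4 − 20² = 104.
α = ((-392)·4 − 20·(-64))/104 = -36/13; β = (126·(-64) − 20·(-392))/104 = -28/13.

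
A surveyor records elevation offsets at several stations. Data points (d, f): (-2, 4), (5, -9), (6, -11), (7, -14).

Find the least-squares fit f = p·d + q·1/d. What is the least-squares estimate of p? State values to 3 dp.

p = -1.900

Compute the Gram sums: Σd·d = 114, Σd·1/d = 4, Σ1/d·1/d = 7457/22050.
And Σd·f = -217, Σ1/d·f = -229/30.
So AᵀA·[p, q]ᵀ = Aᵀf: [[114, 4]; [4, 7457/22050]]·[p, q]ᵀ = [-217, -229/30]ᵀ.
Determinant 114·(7457/22050) − 4² = 82883/3675.
p = ((-217)·(7457/22050) − 4·(-229/30))/(82883/3675) = -944909/497298; q = (114·(-229/30) − 4·(-217))/(82883/3675) = -8085/82883.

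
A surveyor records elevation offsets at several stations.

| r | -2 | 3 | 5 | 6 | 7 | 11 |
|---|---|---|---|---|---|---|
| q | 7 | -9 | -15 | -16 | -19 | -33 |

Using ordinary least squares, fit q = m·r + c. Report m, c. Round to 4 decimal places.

With design matrix M, MᵀM = [[244, 30]; [30, 6]] and Mᵀq = [-708, -85]ᵀ.
Δ = 244·6 − 30² = 564.
m = ((-708)·6 − 30·(-85))/564 = -283/94; c = (244·(-85) − 30·(-708))/564 = 125/141.

m = -3.0106, c = 0.8865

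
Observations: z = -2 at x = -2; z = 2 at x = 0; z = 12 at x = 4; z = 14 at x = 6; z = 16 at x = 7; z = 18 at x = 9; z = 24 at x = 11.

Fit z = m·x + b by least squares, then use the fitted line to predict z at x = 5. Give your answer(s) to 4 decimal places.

Entries of AᵀA: Σx·x = 307, Σx = 35, Σ1 = 7.
Right-hand side: Σx·z = 674, Σz = 84.
AᵀA·[m, b]ᵀ = Aᵀz becomes [[307, 35]; [35, 7]]·[m, b]ᵀ = [674, 84]ᵀ.
Δ = 307·7 − 35² = 924.
m = (674·7 − 35·84)/924 = 127/66; b = (307·84 − 35·674)/924 = 157/66.
At x = 5: ẑ = (127/66)·(5) + (157/66)·(1) = 12.

ẑ = 12.0000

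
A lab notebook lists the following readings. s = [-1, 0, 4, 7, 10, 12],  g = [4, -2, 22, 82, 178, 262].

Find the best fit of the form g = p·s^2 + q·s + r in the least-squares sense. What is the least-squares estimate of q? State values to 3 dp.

Sums needed: Σs^2·s^2 = 33394, Σs^2·s = 3134, Σs^2 = 310, Σs·s = 310, Σs = 32, Σ1 = 6.
And Σs^2·g = 59902, Σs·g = 5582, Σg = 546.
So XᵀX·[p, q, r]ᵀ = Xᵀg: [[33394, 3134, 310]; [3134, 310, 32]; [310, 32, 6]]·[p, q, r]ᵀ = [59902, 5582, 546]ᵀ.
Inverting the 3×3 Gram matrix, [p, q, r]ᵀ = [115593/57217, -131952/57217, -61814/57217]ᵀ.

q = -2.306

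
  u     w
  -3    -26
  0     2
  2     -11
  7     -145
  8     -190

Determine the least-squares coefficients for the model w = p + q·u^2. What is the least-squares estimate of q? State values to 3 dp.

AᵀA·[p, q]ᵀ = Aᵀw reads: 5·p + 126·q = -370;  126·p + 6594·q = -19543.
Eliminating q: 6594·(row 1) − 126·(row 2) gives 17094·p = 6594·(-370) − 126·(-19543) = 22638, so p = 49/37.
Then q = ((-19543) − 126·(49/37))/6594 = -4645/1554.

q = -2.989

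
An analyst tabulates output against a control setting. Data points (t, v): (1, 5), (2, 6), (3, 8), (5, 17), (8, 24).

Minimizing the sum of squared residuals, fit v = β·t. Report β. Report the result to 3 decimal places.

β = 3.087

Sums needed: Σt·t = 103.
For Mᵀv: Σt·v = 318.
Normal equations: [[103]]·[β]ᵀ = [318]ᵀ.
Hence β = 318 / 103 ≈ 3.08738.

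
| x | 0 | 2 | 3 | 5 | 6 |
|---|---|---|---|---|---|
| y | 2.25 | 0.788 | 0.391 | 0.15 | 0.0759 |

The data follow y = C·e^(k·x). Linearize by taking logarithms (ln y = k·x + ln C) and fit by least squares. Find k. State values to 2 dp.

k = -0.56

Linearized form: ln y = k·x + ln C. From the 5 transformed points,
XᵀX = [[74.0000, 16.0000]; [16.0000, 5]], rhs = [-28.2493, -4.8418]ᵀ  (here Σx = 16.0000, Σ(x)² = 74.0000, Σln y = -4.8418, Σx·ln y = -28.2493).
Δ = 74.0000·5 − (16.0000)² = 114.0000; k = (-28.2493·5 − 16.0000·-4.8418)/114.0000 = -0.55945, ln C = (74.0000·-4.8418 − 16.0000·-28.2493)/114.0000 = 0.82187.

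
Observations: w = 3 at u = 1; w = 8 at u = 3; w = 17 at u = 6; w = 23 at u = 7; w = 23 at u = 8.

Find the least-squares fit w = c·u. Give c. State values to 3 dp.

Sums needed: Σu·u = 159.
Right-hand side: Σu·w = 474.
Normal equations: [[159]]·[c]ᵀ = [474]ᵀ.
c = 474/159 = 2.98113.

c = 2.981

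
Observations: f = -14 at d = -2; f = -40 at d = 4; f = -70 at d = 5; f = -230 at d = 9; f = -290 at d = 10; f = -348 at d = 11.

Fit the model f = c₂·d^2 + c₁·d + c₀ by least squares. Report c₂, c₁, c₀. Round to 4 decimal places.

c₂ = -3.0142, c₁ = 1.3163, c₀ = 0.8681

Entries of MᵀM: Σd^2·d^2 = 32099, Σd^2·d = 3241, Σd^2 = 347, Σd·d = 347, Σd = 37, Σ1 = 6.
For Mᵀf: Σd^2·f = -92184, Σd·f = -9280, Σf = -992.
Normal equations: [[32099, 3241, 347]; [3241, 347, 37]; [347, 37, 6]]·[c₂, c₁, c₀]ᵀ = [-92184, -9280, -992]ᵀ.
Row-reducing yields c₂ = -490771/162822, c₁ = 214325/162822, c₀ = 23558/27137.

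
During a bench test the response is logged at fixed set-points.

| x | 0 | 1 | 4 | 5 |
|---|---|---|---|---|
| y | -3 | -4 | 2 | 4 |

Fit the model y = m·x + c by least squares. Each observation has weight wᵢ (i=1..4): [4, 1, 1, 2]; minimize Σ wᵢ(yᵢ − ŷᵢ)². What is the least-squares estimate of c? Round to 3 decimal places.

With design matrix A, AᵀWA = [[67, 15]; [15, 8]] and AᵀWy = [44, -6]ᵀ.
Determinant 67·8 − 15² = 311.
m = (44·8 − 15·(-6))/311 = 442/311; c = (67·(-6) − 15·44)/311 = -1062/311.

c = -3.415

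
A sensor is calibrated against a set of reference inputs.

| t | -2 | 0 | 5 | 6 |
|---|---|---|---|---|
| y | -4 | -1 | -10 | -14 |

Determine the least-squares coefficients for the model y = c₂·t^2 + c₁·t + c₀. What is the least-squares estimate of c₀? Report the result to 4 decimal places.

The normal equations are: 1937·c₂ + 333·c₁ + 65·c₀ = -770;  333·c₂ + 65·c₁ + 9·c₀ = -126;  65·c₂ + 9·c₁ + 4·c₀ = -29.
Row-reducing yields c₂ = -1012/2269, c₁ = 1143/2269, c₀ = -2577/2269.

c₀ = -1.1357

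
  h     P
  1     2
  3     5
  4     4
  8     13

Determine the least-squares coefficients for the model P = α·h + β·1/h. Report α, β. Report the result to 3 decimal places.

α = 1.513, β = 0.200

Sums needed: Σh·h = 90, Σh·1/h = 4, Σ1/h·1/h = 685/576.
And Σh·P = 137, Σ1/h·P = 151/24.
Normal equations: [[90, 4]; [4, 685/576]]·[α, β]ᵀ = [137, 151/24]ᵀ.
Determinant 90·(685/576) − 4² = 2913/32.
α = (137·(685/576) − 4·(151/24))/(2913/32) = 79349/52434; β = (90·(151/24) − 4·137)/(2913/32) = 584/2913.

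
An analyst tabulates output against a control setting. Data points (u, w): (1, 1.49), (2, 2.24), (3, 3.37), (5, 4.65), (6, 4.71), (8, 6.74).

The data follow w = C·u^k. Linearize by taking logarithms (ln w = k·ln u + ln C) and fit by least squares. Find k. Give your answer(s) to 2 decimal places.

k = 0.71

Taking logs, ln w = k·ln u + ln C, so regress ln w on ln u.
AᵀA = [[11.8122, 7.2724]; [7.2724, 6]], rhs = [11.1116, 7.4148]ᵀ  (here Σln u = 7.2724, Σ(ln u)² = 11.8122, Σln w = 7.4148, Σln u·ln w = 11.1116).
Slope k = (n·Σln u·ln w − Σln u·Σln w)/(n·Σ(ln u)² − (Σln u)²) = (6·11.1116 − 7.2724·7.4148)/17.9853 = 0.70871; ln C = (Σln w − k·Σln u)/n = 0.37680.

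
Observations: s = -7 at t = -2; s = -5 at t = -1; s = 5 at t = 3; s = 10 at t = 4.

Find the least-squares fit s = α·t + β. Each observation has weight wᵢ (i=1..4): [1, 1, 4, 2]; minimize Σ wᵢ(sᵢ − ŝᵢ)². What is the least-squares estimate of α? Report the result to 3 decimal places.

α = 2.698

Sums needed: Σwᵢ·t·t = 73, Σwᵢ·t = 17, Σwᵢ·1 = 8.
For XᵀWs: Σwᵢ·t·s = 159, Σwᵢ·s = 28.
XᵀWX·[α, β]ᵀ = XᵀWs becomes [[73, 17]; [17, 8]]·[α, β]ᵀ = [159, 28]ᵀ.
Δ = 73·8 − 17² = 295.
α = (159·8 − 17·28)/295 = 796/295; β = (73·28 − 17·159)/295 = -659/295.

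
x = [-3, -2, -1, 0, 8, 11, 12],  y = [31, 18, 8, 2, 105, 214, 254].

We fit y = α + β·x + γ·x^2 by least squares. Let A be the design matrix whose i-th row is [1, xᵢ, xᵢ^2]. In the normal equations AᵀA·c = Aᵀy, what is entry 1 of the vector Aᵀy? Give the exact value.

Entry 1 ↔ basis 1, so (Aᵀy)_{1} = Σᵢ yᵢ = (1)·(31) + (1)·(18) + (1)·(8) + (1)·(2) + (1)·(105) + (1)·(214) + (1)·(254) = 632.

632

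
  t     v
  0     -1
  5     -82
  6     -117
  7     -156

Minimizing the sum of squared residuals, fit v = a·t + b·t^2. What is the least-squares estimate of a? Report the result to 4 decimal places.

a = -1.8488

Entries of MᵀM: Σt·t = 110, Σt·t^2 = 684, Σt^2·t^2 = 4322.
Moment sums: Σt·v = -2204, Σt^2·v = -13906.
Normal equations: [[110, 684]; [684, 4322]]·[a, b]ᵀ = [-2204, -13906]ᵀ.
Eliminating b: 4322·(row 1) − 684·(row 2) gives 7564·a = 4322·(-2204) − 684·(-13906) = -13984, so a = -3496/1891.
Then b = ((-13906) − 684·(-3496/1891))/4322 = -5531/1891.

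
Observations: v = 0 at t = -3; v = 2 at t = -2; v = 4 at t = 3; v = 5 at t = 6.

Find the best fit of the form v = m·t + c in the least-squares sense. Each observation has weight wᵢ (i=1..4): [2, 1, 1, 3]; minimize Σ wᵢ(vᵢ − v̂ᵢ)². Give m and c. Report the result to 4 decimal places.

XᵀWX·[m, c]ᵀ = XᵀWv reads: 139·m + 13·c = 98;  13·m + 7·c = 21.
Determinant 139·7 − 13² = 804.
m = (98·7 − 13·21)/804 = 413/804; c = (139·21 − 13·98)/804 = 1645/804.

m = 0.5137, c = 2.0460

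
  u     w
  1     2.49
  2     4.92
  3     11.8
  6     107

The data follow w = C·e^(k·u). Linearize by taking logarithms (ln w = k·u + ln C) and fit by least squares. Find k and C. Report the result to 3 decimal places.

k = 0.757, C = 1.150

With ln wᵢ as the transformed response and uᵢ as the regressor:
Σu = 12.0000, Σ(u)² = 50.0000, Σln w = 9.6465, Σu·ln w = 39.5402.
Equations: 50.0000·k + 12.0000·ln C = 39.5402;  12.0000·k + 4·ln C = 9.6465.
Solving (det = 56.0000): k = 0.75719, ln C = 0.14007, so C = exp(0.14007) = 1.15035.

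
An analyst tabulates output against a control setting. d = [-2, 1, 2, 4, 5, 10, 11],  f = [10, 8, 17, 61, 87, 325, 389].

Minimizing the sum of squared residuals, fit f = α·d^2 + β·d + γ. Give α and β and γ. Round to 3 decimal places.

Sums needed: Σd^2·d^2 = 25555, Σd^2·d = 2521, Σd^2 = 271, Σd·d = 271, Σd = 31, Σ1 = 7.
And Σd^2·f = 82836, Σd·f = 8230, Σf = 897.
Inverting the 3×3 Gram matrix, [α, β, γ]ᵀ = [944131/314454, 228717/104818, 352504/157227]ᵀ.

α = 3.002, β = 2.182, γ = 2.242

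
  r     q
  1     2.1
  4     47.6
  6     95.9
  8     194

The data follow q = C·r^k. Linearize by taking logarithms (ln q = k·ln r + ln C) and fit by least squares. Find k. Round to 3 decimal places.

k = 2.165

Taking logs, ln q = k·ln r + ln C, so regress ln q on ln r.
AᵀA = [[9.4563, 5.2575]; [5.2575, 4]], rhs = [24.4856, 14.4359]ᵀ  (here Σln r = 5.2575, Σ(ln r)² = 9.4563, Σln q = 14.4359, Σln r·ln q = 24.4856).
Δ = 9.4563·4 − (5.2575)² = 10.1839; k = (24.4856·4 − 5.2575·14.4359)/10.1839 = 2.16473, ln C = (9.4563·14.4359 − 5.2575·24.4856)/10.1839 = 0.76372.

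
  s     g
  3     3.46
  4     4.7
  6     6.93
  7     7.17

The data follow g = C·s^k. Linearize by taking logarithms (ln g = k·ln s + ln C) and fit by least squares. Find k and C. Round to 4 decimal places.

Taking logs, ln g = k·ln s + ln C, so regress ln g on ln s.
XᵀX = [[10.1257, 6.2226]; [6.2226, 4]], rhs = [10.8109, 6.6946]ᵀ  (here Σln s = 6.2226, Σ(ln s)² = 10.1257, Σln g = 6.6946, Σln s·ln g = 10.8109).
Slope k = (n·Σln s·ln g − Σln s·Σln g)/(n·Σ(ln s)² − (Σln s)²) = (4·10.8109 − 6.2226·6.6946)/1.7825 = 0.88977; ln C = (Σln g − k·Σln s)/n = 0.28948, so C = exp(0.28948) = 1.33574.

k = 0.8898, C = 1.3357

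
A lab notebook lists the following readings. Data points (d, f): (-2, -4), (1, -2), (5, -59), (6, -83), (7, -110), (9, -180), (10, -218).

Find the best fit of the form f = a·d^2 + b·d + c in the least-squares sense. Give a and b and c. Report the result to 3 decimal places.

Sums needed: Σd^2·d^2 = 20900, Σd^2·d = 2406, Σd^2 = 296, Σd·d = 296, Σd = 36, Σ1 = 7.
For Mᵀf: Σd^2·f = -46251, Σd·f = -5357, Σf = -656.
Inverting the 3×3 Gram matrix, [a, b, c]ᵀ = [-149741/74206, -133897/74206, 33178/37103]ᵀ.

a = -2.018, b = -1.804, c = 0.894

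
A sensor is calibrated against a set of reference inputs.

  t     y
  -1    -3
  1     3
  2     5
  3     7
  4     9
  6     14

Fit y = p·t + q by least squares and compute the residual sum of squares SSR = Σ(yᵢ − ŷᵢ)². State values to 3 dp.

SSR = 1.096

Compute the Gram sums: Σt·t = 67, Σt = 15, Σ1 = 6.
Moment sums: Σt·y = 157, Σy = 35.
Normal equations: [[67, 15]; [15, 6]]·[p, q]ᵀ = [157, 35]ᵀ.
Eliminating q: 6·(row 1) − 15·(row 2) gives 177·p = 6·157 − 15·35 = 417, so p = 139/59.
Then q = (35 − 15·(139/59))/6 = -10/177.
Residuals: -104/177, 124/177, 61/177, -2/177, -65/177, -14/177; SSR = 194/177.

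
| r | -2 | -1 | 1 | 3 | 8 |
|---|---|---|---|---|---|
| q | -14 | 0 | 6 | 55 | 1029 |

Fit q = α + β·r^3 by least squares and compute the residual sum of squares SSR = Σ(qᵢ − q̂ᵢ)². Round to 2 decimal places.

SSR = 5.09

With design matrix M, MᵀM = [[5, 531]; [531, 262939]] and Mᵀq = [1076, 528451]ᵀ.
Eliminating β: 262939·(row 1) − 531·(row 2) gives 1032734·α = 262939·1076 − 531·528451 = 2314883, so α = 2314883/1032734.
Then β = (528451 − 531·(2314883/1032734))/262939 = 2070899/1032734.
Residuals: -205967/1032734, -121992/516367, 905311/516367, -714393/516367, 68115/1032734; SSR = 5254375/1032734.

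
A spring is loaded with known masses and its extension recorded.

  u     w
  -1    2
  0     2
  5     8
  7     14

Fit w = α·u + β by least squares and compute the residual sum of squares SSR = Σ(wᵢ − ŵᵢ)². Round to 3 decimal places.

SSR = 6.034

Sums needed: Σu·u = 75, Σu = 11, Σ1 = 4.
For Aᵀw: Σu·w = 136, Σw = 26.
So AᵀA·[α, β]ᵀ = Aᵀw: [[75, 11]; [11, 4]]·[α, β]ᵀ = [136, 26]ᵀ.
det = 75·4 − 11² = 179.
α = (136·4 − 11·26)/179 = 258/179; β = (75·26 − 11·136)/179 = 454/179.
Residuals: 162/179, -96/179, -312/179, 246/179; SSR = 1080/179.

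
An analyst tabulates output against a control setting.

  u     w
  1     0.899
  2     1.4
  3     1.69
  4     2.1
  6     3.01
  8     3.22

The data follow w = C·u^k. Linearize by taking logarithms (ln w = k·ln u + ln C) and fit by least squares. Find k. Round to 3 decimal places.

k = 0.635

With ln wᵢ as the transformed response and ln uᵢ as the regressor:
Sums: Σln u = 7.0493, Σ(ln u)² = 11.1437, Σln w = 3.7680, Σln u·ln w = 6.2443.
Normal system: [[11.1437, 7.0493]; [7.0493, 6]]·[k, ln C]ᵀ = [6.2443, 3.7680]ᵀ.
Slope k = (n·Σln u·ln w − Σln u·Σln w)/(n·Σ(ln u)² − (Σln u)²) = (6·6.2443 − 7.0493·3.7680)/17.1702 = 0.63508; ln C = (Σln w − k·Σln u)/n = -0.11814.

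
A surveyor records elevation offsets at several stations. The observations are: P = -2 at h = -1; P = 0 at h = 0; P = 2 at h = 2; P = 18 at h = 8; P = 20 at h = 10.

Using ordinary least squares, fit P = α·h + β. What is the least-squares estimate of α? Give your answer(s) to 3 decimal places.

Sums needed: Σh·h = 169, Σh = 19, Σ1 = 5.
For XᵀP: Σh·P = 350, ΣP = 38.
det = 169·5 − 19² = 484.
α = (350·5 − 19·38)/484 = 257/121; β = (169·38 − 19·350)/484 = -57/121.

α = 2.124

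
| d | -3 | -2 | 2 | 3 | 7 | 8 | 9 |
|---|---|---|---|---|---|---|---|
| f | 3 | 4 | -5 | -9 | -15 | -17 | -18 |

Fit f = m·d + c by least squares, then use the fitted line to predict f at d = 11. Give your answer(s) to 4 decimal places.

f̂ = -22.5239

AᵀA·[m, c]ᵀ = Aᵀf reads: 220·m + 24·c = -457;  24·m + 7·c = -57.
Determinant 220·7 − 24² = 964.
m = ((-457)·7 − 24·(-57))/964 = -1831/964; c = (220·(-57) − 24·(-457))/964 = -393/241.
At d = 11: f̂ = (-1831/964)·(11) + (-393/241)·(1) = -21713/964.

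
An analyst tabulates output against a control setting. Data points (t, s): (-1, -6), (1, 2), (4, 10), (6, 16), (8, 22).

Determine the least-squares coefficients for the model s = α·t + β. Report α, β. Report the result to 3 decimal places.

With design matrix M, MᵀM = [[118, 18]; [18, 5]] and Mᵀs = [320, 44]ᵀ.
Δ = 118·5 − 18² = 266.
α = (320·5 − 18·44)/266 = 404/133; β = (118·44 − 18·320)/266 = -284/133.

α = 3.038, β = -2.135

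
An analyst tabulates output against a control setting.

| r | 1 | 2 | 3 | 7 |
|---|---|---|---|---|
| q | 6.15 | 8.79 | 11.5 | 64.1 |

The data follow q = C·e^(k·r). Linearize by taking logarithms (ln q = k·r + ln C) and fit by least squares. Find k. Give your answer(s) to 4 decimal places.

Linearized form: ln q = k·r + ln C. From the 4 transformed points,
Σr = 13.0000, Σ(r)² = 63.0000, Σln q = 10.5929, Σr·ln q = 42.6138.
Equations: 63.0000·k + 13.0000·ln C = 42.6138;  13.0000·k + 4·ln C = 10.5929.
Δ = 63.0000·4 − (13.0000)² = 83.0000; k = (42.6138·4 − 13.0000·10.5929)/83.0000 = 0.39456, ln C = (63.0000·10.5929 − 13.0000·42.6138)/83.0000 = 1.36591.

k = 0.3946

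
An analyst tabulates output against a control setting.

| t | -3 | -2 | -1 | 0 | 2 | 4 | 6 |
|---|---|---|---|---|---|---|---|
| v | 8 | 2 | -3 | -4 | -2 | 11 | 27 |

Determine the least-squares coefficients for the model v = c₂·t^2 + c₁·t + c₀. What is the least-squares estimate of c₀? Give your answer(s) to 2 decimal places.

c₀ = -3.87

AᵀA·[c₂, c₁, c₀]ᵀ = Aᵀv reads: 1666·c₂ + 252·c₁ + 70·c₀ = 1217;  252·c₂ + 70·c₁ + 6·c₀ = 177;  70·c₂ + 6·c₁ + 7·c₀ = 39.
Inverting the 3×3 Gram matrix, [c₂, c₁, c₀]ᵀ = [91249/90258, -3349/4298, -24953/6447]ᵀ.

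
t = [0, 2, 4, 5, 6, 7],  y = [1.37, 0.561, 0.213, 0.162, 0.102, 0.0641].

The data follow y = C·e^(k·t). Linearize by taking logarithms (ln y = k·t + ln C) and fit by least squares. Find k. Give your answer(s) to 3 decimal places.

k = -0.433

Taking logs, ln y = k·t + ln C, so regress ln y on t.
XᵀX = [[130.0000, 24.0000]; [24.0000, 6]], rhs = [-49.3706, -8.6599]ᵀ  (here Σt = 24.0000, Σ(t)² = 130.0000, Σln y = -8.6599, Σt·ln y = -49.3706).
Δ = 130.0000·6 − (24.0000)² = 204.0000; k = (-49.3706·6 − 24.0000·-8.6599)/204.0000 = -0.43326, ln C = (130.0000·-8.6599 − 24.0000·-49.3706)/204.0000 = 0.28972.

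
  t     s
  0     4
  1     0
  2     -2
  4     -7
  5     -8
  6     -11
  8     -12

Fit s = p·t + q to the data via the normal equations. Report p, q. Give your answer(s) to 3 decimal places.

Sums needed: Σt·t = 146, Σt = 26, Σ1 = 7.
And Σt·s = -234, Σs = -36.
Normal equations: [[146, 26]; [26, 7]]·[p, q]ᵀ = [-234, -36]ᵀ.
Eliminating q: 7·(row 1) − 26·(row 2) gives 346·p = 7·(-234) − 26·(-36) = -702, so p = -351/173.
Then q = ((-36) − 26·(-351/173))/7 = 414/173.

p = -2.029, q = 2.393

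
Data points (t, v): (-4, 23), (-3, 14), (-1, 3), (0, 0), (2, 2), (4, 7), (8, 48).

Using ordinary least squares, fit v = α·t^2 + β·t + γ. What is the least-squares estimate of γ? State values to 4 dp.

γ = 0.1924

Setting ∂/∂α … = 0 gives: 4706·α + 492·β + 110·γ = 3689;  492·α + 110·β + 6·γ = 279;  110·α + 6·β + 7·γ = 97.
(Σt^2·t^2 = 4706, Σt^2·t = 492, Σt^2 = 110, Σt·t = 110, Σt = 6, Σ1 = 7, Σt^2·v = 3689, Σt·v = 279, Σv = 97.)
Inverting the 3×3 Gram matrix, [α, β, γ]ᵀ = [521817/539098, -972255/539098, 51869/269549]ᵀ.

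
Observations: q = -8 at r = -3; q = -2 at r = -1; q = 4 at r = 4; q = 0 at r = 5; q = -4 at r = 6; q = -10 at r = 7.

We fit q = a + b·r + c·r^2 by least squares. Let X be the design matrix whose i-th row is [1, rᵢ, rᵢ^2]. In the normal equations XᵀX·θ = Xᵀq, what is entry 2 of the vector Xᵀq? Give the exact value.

-52

Entry 2 ↔ basis r, so (Xᵀq)_{2} = Σᵢ (r)·qᵢ = (-3)·(-8) + (-1)·(-2) + (4)·(4) + (5)·(0) + (6)·(-4) + (7)·(-10) = -52.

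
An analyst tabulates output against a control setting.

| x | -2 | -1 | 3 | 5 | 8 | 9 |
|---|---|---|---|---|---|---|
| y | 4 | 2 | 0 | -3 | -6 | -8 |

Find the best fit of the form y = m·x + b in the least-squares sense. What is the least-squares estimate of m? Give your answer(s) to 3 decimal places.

m = -1.013

The normal equations are: 184·m + 22·b = -145;  22·m + 6·b = -11.
(Σx·x = 184, Σx = 22, Σ1 = 6, Σx·y = -145, Σy = -11.)
det = 184·6 − 22² = 620.
m = ((-145)·6 − 22·(-11))/620 = -157/155; b = (184·(-11) − 22·(-145))/620 = 583/310.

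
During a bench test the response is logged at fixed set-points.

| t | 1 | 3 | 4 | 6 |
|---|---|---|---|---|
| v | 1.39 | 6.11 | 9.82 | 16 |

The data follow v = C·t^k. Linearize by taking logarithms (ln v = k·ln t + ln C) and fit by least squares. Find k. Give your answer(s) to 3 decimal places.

k = 1.375

Let Y = ln v. Fitting Y = k·ln t + ln C by least squares:
XᵀX = [[6.3392, 4.2767]; [4.2767, 4]], rhs = [10.1231, 7.1962]ᵀ  (here Σln t = 4.2767, Σ(ln t)² = 6.3392, Σln v = 7.1962, Σln t·ln v = 10.1231).
Δ = 6.3392·4 − (4.2767)² = 7.0668; k = (10.1231·4 − 4.2767·7.1962)/7.0668 = 1.37495, ln C = (6.3392·7.1962 − 4.2767·10.1231)/7.0668 = 0.32901.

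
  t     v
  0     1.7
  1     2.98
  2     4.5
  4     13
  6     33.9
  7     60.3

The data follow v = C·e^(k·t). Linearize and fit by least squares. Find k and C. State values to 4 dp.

k = 0.5038, C = 1.7158

Taking logs, ln v = k·t + ln C, so regress ln v on t.
Σt = 20.0000, Σ(t)² = 106.0000, Σln v = 13.3143, Σt·ln v = 64.1957.
Equations: 106.0000·k + 20.0000·ln C = 64.1957;  20.0000·k + 6·ln C = 13.3143.
Slope k = (n·Σt·ln v − Σt·Σln v)/(n·Σ(t)² − (Σt)²) = (6·64.1957 − 20.0000·13.3143)/236.0000 = 0.50376; ln C = (Σln v − k·Σt)/n = 0.53985, so C = exp(0.53985) = 1.71575.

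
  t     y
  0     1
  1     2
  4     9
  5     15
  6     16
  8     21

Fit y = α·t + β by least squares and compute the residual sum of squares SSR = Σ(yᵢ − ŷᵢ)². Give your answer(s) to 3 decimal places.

SSR = 7.051

XᵀX·[α, β]ᵀ = Xᵀy reads: 142·α + 24·β = 377;  24·α + 6·β = 64.
Δ = 142·6 − 24² = 276.
α = (377·6 − 24·64)/276 = 121/46; β = (142·64 − 24·377)/276 = 10/69.
Residuals: 59/69, -107/138, -5/3, 235/138, 5/69, -13/69; SSR = 973/138.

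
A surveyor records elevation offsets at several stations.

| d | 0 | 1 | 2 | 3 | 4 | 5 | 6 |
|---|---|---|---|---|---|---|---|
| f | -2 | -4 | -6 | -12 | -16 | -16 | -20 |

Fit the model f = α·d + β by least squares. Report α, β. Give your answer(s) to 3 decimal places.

MᵀM·[α, β]ᵀ = Mᵀf reads: 91·α + 21·β = -316;  21·α + 7·β = -76.
(Σd·d = 91, Σd = 21, Σ1 = 7, Σd·f = -316, Σf = -76.)
Δ = 91·7 − 21² = 196.
α = ((-316)·7 − 21·(-76))/196 = -22/7; β = (91·(-76) − 21·(-316))/196 = -10/7.

α = -3.143, β = -1.429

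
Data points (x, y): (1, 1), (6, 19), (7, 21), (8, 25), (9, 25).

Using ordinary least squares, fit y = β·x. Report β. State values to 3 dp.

The normal system MᵀM·[β]ᵀ = Mᵀy is [[231]]·[β]ᵀ = [687]ᵀ.
β = 687/231 = 2.97403.

β = 2.974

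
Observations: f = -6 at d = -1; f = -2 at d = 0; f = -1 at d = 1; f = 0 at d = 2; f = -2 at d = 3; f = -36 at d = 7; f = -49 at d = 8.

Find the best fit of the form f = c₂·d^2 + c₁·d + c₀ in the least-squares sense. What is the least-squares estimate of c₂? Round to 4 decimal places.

c₂ = -1.1341

Entries of AᵀA: Σd^2·d^2 = 6596, Σd^2·d = 890, Σd^2 = 128, Σd·d = 128, Σd = 20, Σ1 = 7.
Right-hand side: Σd^2·f = -4925, Σd·f = -645, Σf = -96.
Row-reducing yields c₂ = -105793/93282, c₁ = 294745/93282, c₀ = -31154/15547.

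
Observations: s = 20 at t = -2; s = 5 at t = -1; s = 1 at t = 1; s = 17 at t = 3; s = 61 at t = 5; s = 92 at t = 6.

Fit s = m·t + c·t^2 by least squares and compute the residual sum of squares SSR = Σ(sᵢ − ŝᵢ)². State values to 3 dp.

With design matrix A, AᵀA = [[76, 360]; [360, 2020]] and Aᵀs = [864, 5076]ᵀ.
Determinant 76·2020 − 360² = 23920.
m = (864·2020 − 360·5076)/23920 = -1026/299; c = (76·5076 − 360·864)/23920 = 4671/1495.
Residuals: 956/1495, -2326/1495, 1954/1495, -1234/1495, 14/299, 164/1495; SSR = 7824/1495.

SSR = 5.233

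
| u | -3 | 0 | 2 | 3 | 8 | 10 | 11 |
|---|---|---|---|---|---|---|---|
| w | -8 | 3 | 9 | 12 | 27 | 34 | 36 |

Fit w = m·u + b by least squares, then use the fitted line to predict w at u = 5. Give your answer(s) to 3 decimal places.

ŵ = 17.926

Setting ∂/∂m … = 0 gives: 307·m + 31·b = 1030;  31·m + 7·b = 113.
Determinant 307·7 − 31² = 1188.
m = (1030·7 − 31·113)/1188 = 337/108; b = (307·113 − 31·1030)/1188 = 251/108.
At u = 5: ŵ = (337/108)·(5) + (251/108)·(1) = 484/27.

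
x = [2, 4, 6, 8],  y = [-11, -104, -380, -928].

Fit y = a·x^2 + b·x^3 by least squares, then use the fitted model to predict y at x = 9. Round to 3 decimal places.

ŷ = -1335.452

From the data, Σx^2·x^2 = 5664, Σx^2·x^3 = 41600, Σx^3·x^3 = 312960.
And Σx^2·y = -74780, Σx^3·y = -563960.
AᵀA·[a, b]ᵀ = Aᵀy becomes [[5664, 41600]; [41600, 312960]]·[a, b]ᵀ = [-74780, -563960]ᵀ.
Eliminating b: 312960·(row 1) − 41600·(row 2) gives 42045440·a = 312960·(-74780) − 41600·(-563960) = 57587200, so a = 22495/16424.
Then b = ((-563960) − 41600·(22495/16424))/312960 = -65173/32848.
At x = 9: ŷ = (22495/16424)·(81) + (-65173/32848)·(729) = -43866927/32848.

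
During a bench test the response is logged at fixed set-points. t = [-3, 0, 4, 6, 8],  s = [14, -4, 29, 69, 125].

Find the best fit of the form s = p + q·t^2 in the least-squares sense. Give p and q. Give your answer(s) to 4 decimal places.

With design matrix M, MᵀM = [[5, 125]; [125, 5729]] and Mᵀs = [233, 11074]ᵀ.
det = 5·5729 − 125² = 13020.
p = (233·5729 − 125·11074)/13020 = -49393/13020; q = (5·11074 − 125·233)/13020 = 5249/2604.

p = -3.7936, q = 2.0157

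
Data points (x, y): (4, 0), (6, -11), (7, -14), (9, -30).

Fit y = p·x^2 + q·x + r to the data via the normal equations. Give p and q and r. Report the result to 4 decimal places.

p = -0.4167, q = -0.4679, r = 8.2500

Sums needed: Σx^2·x^2 = 10514, Σx^2·x = 1352, Σx^2 = 182, Σx·x = 182, Σx = 26, Σ1 = 4.
Moment sums: Σx^2·y = -3512, Σx·y = -434, Σy = -55.
So AᵀA·[p, q, r]ᵀ = Aᵀy: [[10514, 1352, 182]; [1352, 182, 26]; [182, 26, 4]]·[p, q, r]ᵀ = [-3512, -434, -55]ᵀ.
Inverting the 3×3 Gram matrix, [p, q, r]ᵀ = [-5/12, -73/156, 33/4]ᵀ.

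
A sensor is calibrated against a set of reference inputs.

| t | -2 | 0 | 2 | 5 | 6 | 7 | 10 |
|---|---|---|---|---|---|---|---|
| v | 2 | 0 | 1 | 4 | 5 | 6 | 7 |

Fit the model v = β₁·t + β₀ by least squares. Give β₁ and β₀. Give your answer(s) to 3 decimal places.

Setting ∂/∂β₁ … = 0 gives: 218·β₁ + 28·β₀ = 160;  28·β₁ + 7·β₀ = 25.
Determinant 218·7 − 28² = 742.
β₁ = (160·7 − 28·25)/742 = 30/53; β₀ = (218·25 − 28·160)/742 = 485/371.

β₁ = 0.566, β₀ = 1.307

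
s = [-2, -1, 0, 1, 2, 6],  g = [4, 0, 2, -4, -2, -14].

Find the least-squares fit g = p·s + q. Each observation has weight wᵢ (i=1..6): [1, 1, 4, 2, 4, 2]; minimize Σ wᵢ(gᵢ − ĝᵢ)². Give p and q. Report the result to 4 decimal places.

With design matrix A, AᵀWA = [[95, 19]; [19, 14]] and AᵀWg = [-200, -32]ᵀ.
Δ = 95·14 − 19² = 969.
p = ((-200)·14 − 19·(-32))/969 = -2192/969; q = (95·(-32) − 19·(-200))/969 = 40/51.

p = -2.2621, q = 0.7843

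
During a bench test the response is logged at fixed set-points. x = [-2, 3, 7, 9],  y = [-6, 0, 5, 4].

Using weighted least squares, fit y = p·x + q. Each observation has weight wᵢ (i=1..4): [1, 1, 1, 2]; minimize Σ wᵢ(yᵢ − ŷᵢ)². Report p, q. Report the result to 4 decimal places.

p = 0.9302, q = -3.4369

With design matrix A, AᵀWA = [[224, 26]; [26, 5]] and AᵀWy = [119, 7]ᵀ.
Eliminating q: 5·(row 1) − 26·(row 2) gives 444·p = 5·119 − 26·7 = 413, so p = 413/444.
Then q = (7 − 26·(413/444))/5 = -763/222.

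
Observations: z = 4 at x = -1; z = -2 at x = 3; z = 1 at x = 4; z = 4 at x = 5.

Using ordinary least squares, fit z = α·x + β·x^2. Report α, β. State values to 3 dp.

The normal system MᵀM·[α, β]ᵀ = Mᵀz is [[51, 215]; [215, 963]]·[α, β]ᵀ = [14, 102]ᵀ.
Δ = 51·963 − 215² = 2888.
α = (14·963 − 215·102)/2888 = -1056/361; β = (51·102 − 215·14)/2888 = 274/361.

α = -2.925, β = 0.759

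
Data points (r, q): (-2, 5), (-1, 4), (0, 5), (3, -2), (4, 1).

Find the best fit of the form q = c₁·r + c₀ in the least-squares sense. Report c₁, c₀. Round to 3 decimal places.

Sums needed: Σr·r = 30, Σr = 4, Σ1 = 5.
Right-hand side: Σr·q = -16, Σq = 13.
So AᵀA·[c₁, c₀]ᵀ = Aᵀq: [[30, 4]; [4, 5]]·[c₁, c₀]ᵀ = [-16, 13]ᵀ.
Eliminating c₀: 5·(row 1) − 4·(row 2) gives 134·c₁ = 5·(-16) − 4·13 = -132, so c₁ = -66/67.
Then c₀ = (13 − 4·(-66/67))/5 = 227/67.

c₁ = -0.985, c₀ = 3.388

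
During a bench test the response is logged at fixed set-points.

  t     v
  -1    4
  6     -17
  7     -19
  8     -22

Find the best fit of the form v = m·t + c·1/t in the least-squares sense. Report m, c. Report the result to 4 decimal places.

m = -2.7324, c = -1.2861

MᵀM·[m, c]ᵀ = Mᵀv reads: 150·m + 4·c = -415;  4·m + (30025/28224)·c = -1033/84.
(Σt·t = 150, Σt·1/t = 4, Σ1/t·1/t = 30025/28224, Σt·v = -415, Σ1/t·v = -1033/84.)
Δ = 150·(30025/28224) − 4² = 675361/4704.
m = ((-415)·(30025/28224) − 4·(-1033/84))/(675361/4704) = -11072023/4052166; c = (150·(-1033/84) − 4·(-415))/(675361/4704) = -868560/675361.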